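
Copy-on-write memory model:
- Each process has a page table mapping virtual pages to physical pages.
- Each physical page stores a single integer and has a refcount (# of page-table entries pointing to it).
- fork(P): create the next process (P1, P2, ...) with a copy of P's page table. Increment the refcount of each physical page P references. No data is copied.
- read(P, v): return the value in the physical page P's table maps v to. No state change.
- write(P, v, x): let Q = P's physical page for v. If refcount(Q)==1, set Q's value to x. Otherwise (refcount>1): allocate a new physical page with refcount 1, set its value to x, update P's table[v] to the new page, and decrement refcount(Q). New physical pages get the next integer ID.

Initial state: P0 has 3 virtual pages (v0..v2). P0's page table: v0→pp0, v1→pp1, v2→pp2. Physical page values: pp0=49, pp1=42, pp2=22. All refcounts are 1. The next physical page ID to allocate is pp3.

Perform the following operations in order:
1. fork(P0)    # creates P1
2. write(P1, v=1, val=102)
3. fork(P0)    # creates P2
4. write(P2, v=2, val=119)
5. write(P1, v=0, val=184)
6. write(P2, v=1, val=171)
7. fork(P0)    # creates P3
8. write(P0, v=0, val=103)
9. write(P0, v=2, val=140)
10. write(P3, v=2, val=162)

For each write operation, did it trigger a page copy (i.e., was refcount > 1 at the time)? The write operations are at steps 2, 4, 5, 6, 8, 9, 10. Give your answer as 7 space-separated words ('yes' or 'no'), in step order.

Op 1: fork(P0) -> P1. 3 ppages; refcounts: pp0:2 pp1:2 pp2:2
Op 2: write(P1, v1, 102). refcount(pp1)=2>1 -> COPY to pp3. 4 ppages; refcounts: pp0:2 pp1:1 pp2:2 pp3:1
Op 3: fork(P0) -> P2. 4 ppages; refcounts: pp0:3 pp1:2 pp2:3 pp3:1
Op 4: write(P2, v2, 119). refcount(pp2)=3>1 -> COPY to pp4. 5 ppages; refcounts: pp0:3 pp1:2 pp2:2 pp3:1 pp4:1
Op 5: write(P1, v0, 184). refcount(pp0)=3>1 -> COPY to pp5. 6 ppages; refcounts: pp0:2 pp1:2 pp2:2 pp3:1 pp4:1 pp5:1
Op 6: write(P2, v1, 171). refcount(pp1)=2>1 -> COPY to pp6. 7 ppages; refcounts: pp0:2 pp1:1 pp2:2 pp3:1 pp4:1 pp5:1 pp6:1
Op 7: fork(P0) -> P3. 7 ppages; refcounts: pp0:3 pp1:2 pp2:3 pp3:1 pp4:1 pp5:1 pp6:1
Op 8: write(P0, v0, 103). refcount(pp0)=3>1 -> COPY to pp7. 8 ppages; refcounts: pp0:2 pp1:2 pp2:3 pp3:1 pp4:1 pp5:1 pp6:1 pp7:1
Op 9: write(P0, v2, 140). refcount(pp2)=3>1 -> COPY to pp8. 9 ppages; refcounts: pp0:2 pp1:2 pp2:2 pp3:1 pp4:1 pp5:1 pp6:1 pp7:1 pp8:1
Op 10: write(P3, v2, 162). refcount(pp2)=2>1 -> COPY to pp9. 10 ppages; refcounts: pp0:2 pp1:2 pp2:1 pp3:1 pp4:1 pp5:1 pp6:1 pp7:1 pp8:1 pp9:1

yes yes yes yes yes yes yes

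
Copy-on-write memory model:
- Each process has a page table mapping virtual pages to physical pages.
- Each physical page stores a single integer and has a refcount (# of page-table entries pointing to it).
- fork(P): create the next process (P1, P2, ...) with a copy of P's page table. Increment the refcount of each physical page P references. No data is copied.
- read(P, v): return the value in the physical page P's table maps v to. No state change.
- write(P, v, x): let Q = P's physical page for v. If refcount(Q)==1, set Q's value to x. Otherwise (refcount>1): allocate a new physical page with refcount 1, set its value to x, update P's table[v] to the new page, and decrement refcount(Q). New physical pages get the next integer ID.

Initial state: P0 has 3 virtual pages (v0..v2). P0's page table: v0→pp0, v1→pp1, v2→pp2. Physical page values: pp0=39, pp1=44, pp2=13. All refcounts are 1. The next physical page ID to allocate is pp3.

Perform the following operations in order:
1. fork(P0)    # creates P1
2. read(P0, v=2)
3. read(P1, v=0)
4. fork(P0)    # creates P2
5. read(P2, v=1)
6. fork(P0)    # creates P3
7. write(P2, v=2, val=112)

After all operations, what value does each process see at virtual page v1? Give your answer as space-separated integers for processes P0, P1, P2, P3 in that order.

Answer: 44 44 44 44

Derivation:
Op 1: fork(P0) -> P1. 3 ppages; refcounts: pp0:2 pp1:2 pp2:2
Op 2: read(P0, v2) -> 13. No state change.
Op 3: read(P1, v0) -> 39. No state change.
Op 4: fork(P0) -> P2. 3 ppages; refcounts: pp0:3 pp1:3 pp2:3
Op 5: read(P2, v1) -> 44. No state change.
Op 6: fork(P0) -> P3. 3 ppages; refcounts: pp0:4 pp1:4 pp2:4
Op 7: write(P2, v2, 112). refcount(pp2)=4>1 -> COPY to pp3. 4 ppages; refcounts: pp0:4 pp1:4 pp2:3 pp3:1
P0: v1 -> pp1 = 44
P1: v1 -> pp1 = 44
P2: v1 -> pp1 = 44
P3: v1 -> pp1 = 44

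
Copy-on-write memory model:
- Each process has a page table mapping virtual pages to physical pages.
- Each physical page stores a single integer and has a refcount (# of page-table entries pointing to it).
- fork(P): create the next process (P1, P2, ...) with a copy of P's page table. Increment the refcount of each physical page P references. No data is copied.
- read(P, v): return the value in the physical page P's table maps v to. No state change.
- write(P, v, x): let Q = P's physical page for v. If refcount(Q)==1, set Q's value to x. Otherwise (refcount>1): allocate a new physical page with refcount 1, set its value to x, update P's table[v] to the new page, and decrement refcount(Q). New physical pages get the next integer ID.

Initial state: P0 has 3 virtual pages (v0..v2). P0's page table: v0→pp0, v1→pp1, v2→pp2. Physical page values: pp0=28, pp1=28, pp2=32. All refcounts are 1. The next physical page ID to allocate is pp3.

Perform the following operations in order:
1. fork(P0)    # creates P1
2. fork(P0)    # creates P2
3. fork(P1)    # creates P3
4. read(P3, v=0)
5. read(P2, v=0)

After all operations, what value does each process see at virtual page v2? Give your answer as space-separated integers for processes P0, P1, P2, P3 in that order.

Op 1: fork(P0) -> P1. 3 ppages; refcounts: pp0:2 pp1:2 pp2:2
Op 2: fork(P0) -> P2. 3 ppages; refcounts: pp0:3 pp1:3 pp2:3
Op 3: fork(P1) -> P3. 3 ppages; refcounts: pp0:4 pp1:4 pp2:4
Op 4: read(P3, v0) -> 28. No state change.
Op 5: read(P2, v0) -> 28. No state change.
P0: v2 -> pp2 = 32
P1: v2 -> pp2 = 32
P2: v2 -> pp2 = 32
P3: v2 -> pp2 = 32

Answer: 32 32 32 32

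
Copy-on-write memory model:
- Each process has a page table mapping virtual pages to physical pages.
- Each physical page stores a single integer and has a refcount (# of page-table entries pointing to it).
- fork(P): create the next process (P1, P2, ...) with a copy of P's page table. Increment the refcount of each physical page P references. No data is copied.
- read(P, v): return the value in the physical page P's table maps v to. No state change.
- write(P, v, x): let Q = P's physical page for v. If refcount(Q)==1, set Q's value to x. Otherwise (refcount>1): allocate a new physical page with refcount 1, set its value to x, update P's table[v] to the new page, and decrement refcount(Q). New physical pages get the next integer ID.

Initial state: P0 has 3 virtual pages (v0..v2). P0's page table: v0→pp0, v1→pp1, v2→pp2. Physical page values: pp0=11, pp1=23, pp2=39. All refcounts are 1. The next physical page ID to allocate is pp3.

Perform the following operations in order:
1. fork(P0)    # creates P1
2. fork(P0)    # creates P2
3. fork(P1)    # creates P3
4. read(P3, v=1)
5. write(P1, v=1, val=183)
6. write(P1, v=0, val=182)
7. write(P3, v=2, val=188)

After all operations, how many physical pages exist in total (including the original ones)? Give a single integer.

Answer: 6

Derivation:
Op 1: fork(P0) -> P1. 3 ppages; refcounts: pp0:2 pp1:2 pp2:2
Op 2: fork(P0) -> P2. 3 ppages; refcounts: pp0:3 pp1:3 pp2:3
Op 3: fork(P1) -> P3. 3 ppages; refcounts: pp0:4 pp1:4 pp2:4
Op 4: read(P3, v1) -> 23. No state change.
Op 5: write(P1, v1, 183). refcount(pp1)=4>1 -> COPY to pp3. 4 ppages; refcounts: pp0:4 pp1:3 pp2:4 pp3:1
Op 6: write(P1, v0, 182). refcount(pp0)=4>1 -> COPY to pp4. 5 ppages; refcounts: pp0:3 pp1:3 pp2:4 pp3:1 pp4:1
Op 7: write(P3, v2, 188). refcount(pp2)=4>1 -> COPY to pp5. 6 ppages; refcounts: pp0:3 pp1:3 pp2:3 pp3:1 pp4:1 pp5:1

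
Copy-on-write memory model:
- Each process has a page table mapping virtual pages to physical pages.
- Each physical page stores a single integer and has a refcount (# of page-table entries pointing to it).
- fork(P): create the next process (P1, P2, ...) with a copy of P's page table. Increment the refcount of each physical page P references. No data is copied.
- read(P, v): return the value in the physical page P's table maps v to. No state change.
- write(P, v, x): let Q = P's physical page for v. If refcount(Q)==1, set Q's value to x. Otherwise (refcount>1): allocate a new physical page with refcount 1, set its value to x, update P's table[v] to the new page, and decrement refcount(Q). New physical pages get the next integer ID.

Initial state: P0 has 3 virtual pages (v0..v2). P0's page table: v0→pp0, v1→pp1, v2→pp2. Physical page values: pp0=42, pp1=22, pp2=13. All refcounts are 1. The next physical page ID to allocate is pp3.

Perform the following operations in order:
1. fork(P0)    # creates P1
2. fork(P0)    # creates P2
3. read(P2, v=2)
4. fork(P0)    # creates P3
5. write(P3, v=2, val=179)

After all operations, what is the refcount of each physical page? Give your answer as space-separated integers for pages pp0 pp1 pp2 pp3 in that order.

Answer: 4 4 3 1

Derivation:
Op 1: fork(P0) -> P1. 3 ppages; refcounts: pp0:2 pp1:2 pp2:2
Op 2: fork(P0) -> P2. 3 ppages; refcounts: pp0:3 pp1:3 pp2:3
Op 3: read(P2, v2) -> 13. No state change.
Op 4: fork(P0) -> P3. 3 ppages; refcounts: pp0:4 pp1:4 pp2:4
Op 5: write(P3, v2, 179). refcount(pp2)=4>1 -> COPY to pp3. 4 ppages; refcounts: pp0:4 pp1:4 pp2:3 pp3:1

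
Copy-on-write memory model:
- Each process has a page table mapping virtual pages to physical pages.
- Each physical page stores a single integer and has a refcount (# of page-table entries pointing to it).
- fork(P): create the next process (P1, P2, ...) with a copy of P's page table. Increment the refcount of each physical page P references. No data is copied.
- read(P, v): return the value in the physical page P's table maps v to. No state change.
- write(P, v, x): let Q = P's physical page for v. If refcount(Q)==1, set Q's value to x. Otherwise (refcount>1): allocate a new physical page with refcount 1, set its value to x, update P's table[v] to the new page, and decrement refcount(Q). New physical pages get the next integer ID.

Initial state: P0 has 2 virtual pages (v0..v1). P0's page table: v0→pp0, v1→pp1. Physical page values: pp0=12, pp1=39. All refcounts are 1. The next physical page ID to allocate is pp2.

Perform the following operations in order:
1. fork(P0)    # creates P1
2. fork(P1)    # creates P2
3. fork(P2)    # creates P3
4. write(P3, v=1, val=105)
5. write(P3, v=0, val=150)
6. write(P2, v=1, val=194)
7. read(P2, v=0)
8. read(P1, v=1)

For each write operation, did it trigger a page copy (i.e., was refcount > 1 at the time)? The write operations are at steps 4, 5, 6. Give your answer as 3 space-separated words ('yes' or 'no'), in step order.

Op 1: fork(P0) -> P1. 2 ppages; refcounts: pp0:2 pp1:2
Op 2: fork(P1) -> P2. 2 ppages; refcounts: pp0:3 pp1:3
Op 3: fork(P2) -> P3. 2 ppages; refcounts: pp0:4 pp1:4
Op 4: write(P3, v1, 105). refcount(pp1)=4>1 -> COPY to pp2. 3 ppages; refcounts: pp0:4 pp1:3 pp2:1
Op 5: write(P3, v0, 150). refcount(pp0)=4>1 -> COPY to pp3. 4 ppages; refcounts: pp0:3 pp1:3 pp2:1 pp3:1
Op 6: write(P2, v1, 194). refcount(pp1)=3>1 -> COPY to pp4. 5 ppages; refcounts: pp0:3 pp1:2 pp2:1 pp3:1 pp4:1
Op 7: read(P2, v0) -> 12. No state change.
Op 8: read(P1, v1) -> 39. No state change.

yes yes yes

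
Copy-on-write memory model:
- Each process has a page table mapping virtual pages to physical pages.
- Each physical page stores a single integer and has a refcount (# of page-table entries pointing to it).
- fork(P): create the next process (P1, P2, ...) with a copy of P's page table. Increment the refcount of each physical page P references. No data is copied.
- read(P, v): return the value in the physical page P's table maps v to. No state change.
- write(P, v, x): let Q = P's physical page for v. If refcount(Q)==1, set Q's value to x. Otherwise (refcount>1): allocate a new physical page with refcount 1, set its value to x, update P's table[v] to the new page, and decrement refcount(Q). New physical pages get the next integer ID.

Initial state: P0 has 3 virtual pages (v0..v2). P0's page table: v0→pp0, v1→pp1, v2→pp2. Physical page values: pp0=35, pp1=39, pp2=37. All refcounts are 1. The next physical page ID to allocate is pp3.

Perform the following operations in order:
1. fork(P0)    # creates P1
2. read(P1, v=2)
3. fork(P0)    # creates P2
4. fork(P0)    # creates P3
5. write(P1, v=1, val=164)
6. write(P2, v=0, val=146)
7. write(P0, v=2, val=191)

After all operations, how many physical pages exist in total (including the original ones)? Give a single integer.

Op 1: fork(P0) -> P1. 3 ppages; refcounts: pp0:2 pp1:2 pp2:2
Op 2: read(P1, v2) -> 37. No state change.
Op 3: fork(P0) -> P2. 3 ppages; refcounts: pp0:3 pp1:3 pp2:3
Op 4: fork(P0) -> P3. 3 ppages; refcounts: pp0:4 pp1:4 pp2:4
Op 5: write(P1, v1, 164). refcount(pp1)=4>1 -> COPY to pp3. 4 ppages; refcounts: pp0:4 pp1:3 pp2:4 pp3:1
Op 6: write(P2, v0, 146). refcount(pp0)=4>1 -> COPY to pp4. 5 ppages; refcounts: pp0:3 pp1:3 pp2:4 pp3:1 pp4:1
Op 7: write(P0, v2, 191). refcount(pp2)=4>1 -> COPY to pp5. 6 ppages; refcounts: pp0:3 pp1:3 pp2:3 pp3:1 pp4:1 pp5:1

Answer: 6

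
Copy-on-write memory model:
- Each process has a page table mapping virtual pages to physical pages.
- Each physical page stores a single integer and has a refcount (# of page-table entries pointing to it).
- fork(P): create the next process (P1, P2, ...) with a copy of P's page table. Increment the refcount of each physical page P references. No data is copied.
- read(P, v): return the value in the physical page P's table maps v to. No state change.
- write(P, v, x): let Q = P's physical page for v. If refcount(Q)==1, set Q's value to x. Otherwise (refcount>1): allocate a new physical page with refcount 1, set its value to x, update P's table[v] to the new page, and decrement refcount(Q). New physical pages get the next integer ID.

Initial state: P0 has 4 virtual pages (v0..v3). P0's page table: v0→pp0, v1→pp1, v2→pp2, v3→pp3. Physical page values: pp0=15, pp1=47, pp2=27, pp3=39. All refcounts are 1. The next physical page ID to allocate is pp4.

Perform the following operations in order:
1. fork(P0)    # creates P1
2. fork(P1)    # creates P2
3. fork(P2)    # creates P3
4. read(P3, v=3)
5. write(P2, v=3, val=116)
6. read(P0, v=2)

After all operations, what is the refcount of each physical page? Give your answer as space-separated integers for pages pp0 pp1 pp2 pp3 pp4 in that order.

Answer: 4 4 4 3 1

Derivation:
Op 1: fork(P0) -> P1. 4 ppages; refcounts: pp0:2 pp1:2 pp2:2 pp3:2
Op 2: fork(P1) -> P2. 4 ppages; refcounts: pp0:3 pp1:3 pp2:3 pp3:3
Op 3: fork(P2) -> P3. 4 ppages; refcounts: pp0:4 pp1:4 pp2:4 pp3:4
Op 4: read(P3, v3) -> 39. No state change.
Op 5: write(P2, v3, 116). refcount(pp3)=4>1 -> COPY to pp4. 5 ppages; refcounts: pp0:4 pp1:4 pp2:4 pp3:3 pp4:1
Op 6: read(P0, v2) -> 27. No state change.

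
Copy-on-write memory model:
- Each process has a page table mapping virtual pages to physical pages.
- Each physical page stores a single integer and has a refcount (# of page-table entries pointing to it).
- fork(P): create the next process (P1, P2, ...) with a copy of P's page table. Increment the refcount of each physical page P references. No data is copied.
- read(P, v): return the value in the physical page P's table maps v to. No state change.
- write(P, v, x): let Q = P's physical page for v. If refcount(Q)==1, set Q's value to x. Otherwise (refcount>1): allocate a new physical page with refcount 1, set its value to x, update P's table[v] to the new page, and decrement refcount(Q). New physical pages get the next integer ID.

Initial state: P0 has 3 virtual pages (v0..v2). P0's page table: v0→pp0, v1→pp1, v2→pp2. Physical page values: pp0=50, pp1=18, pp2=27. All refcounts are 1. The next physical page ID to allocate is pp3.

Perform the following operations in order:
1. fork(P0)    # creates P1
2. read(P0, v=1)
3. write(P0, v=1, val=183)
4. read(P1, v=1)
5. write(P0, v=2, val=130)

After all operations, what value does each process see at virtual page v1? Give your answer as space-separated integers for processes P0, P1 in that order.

Answer: 183 18

Derivation:
Op 1: fork(P0) -> P1. 3 ppages; refcounts: pp0:2 pp1:2 pp2:2
Op 2: read(P0, v1) -> 18. No state change.
Op 3: write(P0, v1, 183). refcount(pp1)=2>1 -> COPY to pp3. 4 ppages; refcounts: pp0:2 pp1:1 pp2:2 pp3:1
Op 4: read(P1, v1) -> 18. No state change.
Op 5: write(P0, v2, 130). refcount(pp2)=2>1 -> COPY to pp4. 5 ppages; refcounts: pp0:2 pp1:1 pp2:1 pp3:1 pp4:1
P0: v1 -> pp3 = 183
P1: v1 -> pp1 = 18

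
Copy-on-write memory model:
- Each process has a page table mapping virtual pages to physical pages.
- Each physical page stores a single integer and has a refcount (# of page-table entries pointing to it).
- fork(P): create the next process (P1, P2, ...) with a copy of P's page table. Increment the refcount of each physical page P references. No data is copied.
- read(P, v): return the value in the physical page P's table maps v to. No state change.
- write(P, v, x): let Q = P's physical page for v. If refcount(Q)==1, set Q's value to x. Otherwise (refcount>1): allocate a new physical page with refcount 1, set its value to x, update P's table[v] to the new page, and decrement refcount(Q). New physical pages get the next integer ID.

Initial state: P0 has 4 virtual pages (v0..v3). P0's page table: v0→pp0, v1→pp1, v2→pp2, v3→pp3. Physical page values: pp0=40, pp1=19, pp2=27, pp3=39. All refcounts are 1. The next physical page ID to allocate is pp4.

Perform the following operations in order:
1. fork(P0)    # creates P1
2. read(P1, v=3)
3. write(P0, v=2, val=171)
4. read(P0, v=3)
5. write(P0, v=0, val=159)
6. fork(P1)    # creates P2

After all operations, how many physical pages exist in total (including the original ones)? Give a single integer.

Op 1: fork(P0) -> P1. 4 ppages; refcounts: pp0:2 pp1:2 pp2:2 pp3:2
Op 2: read(P1, v3) -> 39. No state change.
Op 3: write(P0, v2, 171). refcount(pp2)=2>1 -> COPY to pp4. 5 ppages; refcounts: pp0:2 pp1:2 pp2:1 pp3:2 pp4:1
Op 4: read(P0, v3) -> 39. No state change.
Op 5: write(P0, v0, 159). refcount(pp0)=2>1 -> COPY to pp5. 6 ppages; refcounts: pp0:1 pp1:2 pp2:1 pp3:2 pp4:1 pp5:1
Op 6: fork(P1) -> P2. 6 ppages; refcounts: pp0:2 pp1:3 pp2:2 pp3:3 pp4:1 pp5:1

Answer: 6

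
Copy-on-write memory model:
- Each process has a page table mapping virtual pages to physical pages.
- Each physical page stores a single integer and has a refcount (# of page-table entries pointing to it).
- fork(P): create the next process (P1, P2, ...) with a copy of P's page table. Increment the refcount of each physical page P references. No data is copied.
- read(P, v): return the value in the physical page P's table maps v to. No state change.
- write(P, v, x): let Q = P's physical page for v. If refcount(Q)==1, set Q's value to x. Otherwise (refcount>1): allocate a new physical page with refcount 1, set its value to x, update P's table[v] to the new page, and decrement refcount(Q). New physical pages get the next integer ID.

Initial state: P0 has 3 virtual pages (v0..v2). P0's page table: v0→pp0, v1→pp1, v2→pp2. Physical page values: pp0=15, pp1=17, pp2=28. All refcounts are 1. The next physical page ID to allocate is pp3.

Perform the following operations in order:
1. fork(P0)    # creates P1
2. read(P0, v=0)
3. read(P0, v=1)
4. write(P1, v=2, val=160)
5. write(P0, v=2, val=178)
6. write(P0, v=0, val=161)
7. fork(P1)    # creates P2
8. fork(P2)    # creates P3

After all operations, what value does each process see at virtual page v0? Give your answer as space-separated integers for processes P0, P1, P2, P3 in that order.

Op 1: fork(P0) -> P1. 3 ppages; refcounts: pp0:2 pp1:2 pp2:2
Op 2: read(P0, v0) -> 15. No state change.
Op 3: read(P0, v1) -> 17. No state change.
Op 4: write(P1, v2, 160). refcount(pp2)=2>1 -> COPY to pp3. 4 ppages; refcounts: pp0:2 pp1:2 pp2:1 pp3:1
Op 5: write(P0, v2, 178). refcount(pp2)=1 -> write in place. 4 ppages; refcounts: pp0:2 pp1:2 pp2:1 pp3:1
Op 6: write(P0, v0, 161). refcount(pp0)=2>1 -> COPY to pp4. 5 ppages; refcounts: pp0:1 pp1:2 pp2:1 pp3:1 pp4:1
Op 7: fork(P1) -> P2. 5 ppages; refcounts: pp0:2 pp1:3 pp2:1 pp3:2 pp4:1
Op 8: fork(P2) -> P3. 5 ppages; refcounts: pp0:3 pp1:4 pp2:1 pp3:3 pp4:1
P0: v0 -> pp4 = 161
P1: v0 -> pp0 = 15
P2: v0 -> pp0 = 15
P3: v0 -> pp0 = 15

Answer: 161 15 15 15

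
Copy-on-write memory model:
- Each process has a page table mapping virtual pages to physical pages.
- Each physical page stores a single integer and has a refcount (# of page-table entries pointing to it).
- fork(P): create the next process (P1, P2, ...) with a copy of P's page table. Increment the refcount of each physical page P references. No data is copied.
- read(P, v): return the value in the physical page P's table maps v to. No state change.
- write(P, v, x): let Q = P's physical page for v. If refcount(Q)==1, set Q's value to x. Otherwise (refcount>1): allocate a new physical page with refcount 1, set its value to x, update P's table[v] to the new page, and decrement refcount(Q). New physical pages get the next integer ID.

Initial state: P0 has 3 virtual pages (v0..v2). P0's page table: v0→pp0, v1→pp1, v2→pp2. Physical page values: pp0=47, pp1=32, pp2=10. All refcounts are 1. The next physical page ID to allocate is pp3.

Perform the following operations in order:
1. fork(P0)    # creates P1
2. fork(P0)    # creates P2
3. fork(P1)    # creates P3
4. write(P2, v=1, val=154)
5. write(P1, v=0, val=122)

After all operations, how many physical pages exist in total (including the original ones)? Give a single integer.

Op 1: fork(P0) -> P1. 3 ppages; refcounts: pp0:2 pp1:2 pp2:2
Op 2: fork(P0) -> P2. 3 ppages; refcounts: pp0:3 pp1:3 pp2:3
Op 3: fork(P1) -> P3. 3 ppages; refcounts: pp0:4 pp1:4 pp2:4
Op 4: write(P2, v1, 154). refcount(pp1)=4>1 -> COPY to pp3. 4 ppages; refcounts: pp0:4 pp1:3 pp2:4 pp3:1
Op 5: write(P1, v0, 122). refcount(pp0)=4>1 -> COPY to pp4. 5 ppages; refcounts: pp0:3 pp1:3 pp2:4 pp3:1 pp4:1

Answer: 5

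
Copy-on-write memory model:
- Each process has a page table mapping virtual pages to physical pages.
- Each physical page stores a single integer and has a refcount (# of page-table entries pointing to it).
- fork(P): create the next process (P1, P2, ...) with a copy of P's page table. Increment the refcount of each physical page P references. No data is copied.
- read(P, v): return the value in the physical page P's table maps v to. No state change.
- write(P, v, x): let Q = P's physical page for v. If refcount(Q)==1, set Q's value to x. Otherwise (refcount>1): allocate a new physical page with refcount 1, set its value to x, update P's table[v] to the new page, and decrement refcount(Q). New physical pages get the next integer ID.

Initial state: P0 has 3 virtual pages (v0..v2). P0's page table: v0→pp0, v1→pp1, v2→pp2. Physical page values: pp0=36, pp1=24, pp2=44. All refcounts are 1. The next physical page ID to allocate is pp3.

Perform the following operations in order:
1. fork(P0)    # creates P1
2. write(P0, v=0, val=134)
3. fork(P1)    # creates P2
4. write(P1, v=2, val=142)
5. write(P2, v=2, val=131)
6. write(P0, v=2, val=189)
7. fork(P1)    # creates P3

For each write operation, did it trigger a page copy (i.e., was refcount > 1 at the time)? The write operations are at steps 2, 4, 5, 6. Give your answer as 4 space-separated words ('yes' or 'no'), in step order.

Op 1: fork(P0) -> P1. 3 ppages; refcounts: pp0:2 pp1:2 pp2:2
Op 2: write(P0, v0, 134). refcount(pp0)=2>1 -> COPY to pp3. 4 ppages; refcounts: pp0:1 pp1:2 pp2:2 pp3:1
Op 3: fork(P1) -> P2. 4 ppages; refcounts: pp0:2 pp1:3 pp2:3 pp3:1
Op 4: write(P1, v2, 142). refcount(pp2)=3>1 -> COPY to pp4. 5 ppages; refcounts: pp0:2 pp1:3 pp2:2 pp3:1 pp4:1
Op 5: write(P2, v2, 131). refcount(pp2)=2>1 -> COPY to pp5. 6 ppages; refcounts: pp0:2 pp1:3 pp2:1 pp3:1 pp4:1 pp5:1
Op 6: write(P0, v2, 189). refcount(pp2)=1 -> write in place. 6 ppages; refcounts: pp0:2 pp1:3 pp2:1 pp3:1 pp4:1 pp5:1
Op 7: fork(P1) -> P3. 6 ppages; refcounts: pp0:3 pp1:4 pp2:1 pp3:1 pp4:2 pp5:1

yes yes yes no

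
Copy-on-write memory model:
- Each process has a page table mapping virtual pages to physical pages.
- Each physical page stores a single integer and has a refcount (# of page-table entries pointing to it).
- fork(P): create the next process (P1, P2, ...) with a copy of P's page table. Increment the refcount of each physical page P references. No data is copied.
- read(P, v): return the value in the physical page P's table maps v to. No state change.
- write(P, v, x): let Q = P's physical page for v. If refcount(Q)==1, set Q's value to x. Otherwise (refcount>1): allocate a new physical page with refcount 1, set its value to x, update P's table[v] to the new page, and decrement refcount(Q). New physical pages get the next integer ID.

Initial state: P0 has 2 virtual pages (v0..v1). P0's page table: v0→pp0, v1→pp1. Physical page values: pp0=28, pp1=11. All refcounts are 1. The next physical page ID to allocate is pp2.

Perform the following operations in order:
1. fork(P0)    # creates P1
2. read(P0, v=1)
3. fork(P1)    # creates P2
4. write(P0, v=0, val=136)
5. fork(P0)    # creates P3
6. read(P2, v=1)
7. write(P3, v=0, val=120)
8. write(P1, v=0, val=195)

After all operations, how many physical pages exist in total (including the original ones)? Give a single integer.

Op 1: fork(P0) -> P1. 2 ppages; refcounts: pp0:2 pp1:2
Op 2: read(P0, v1) -> 11. No state change.
Op 3: fork(P1) -> P2. 2 ppages; refcounts: pp0:3 pp1:3
Op 4: write(P0, v0, 136). refcount(pp0)=3>1 -> COPY to pp2. 3 ppages; refcounts: pp0:2 pp1:3 pp2:1
Op 5: fork(P0) -> P3. 3 ppages; refcounts: pp0:2 pp1:4 pp2:2
Op 6: read(P2, v1) -> 11. No state change.
Op 7: write(P3, v0, 120). refcount(pp2)=2>1 -> COPY to pp3. 4 ppages; refcounts: pp0:2 pp1:4 pp2:1 pp3:1
Op 8: write(P1, v0, 195). refcount(pp0)=2>1 -> COPY to pp4. 5 ppages; refcounts: pp0:1 pp1:4 pp2:1 pp3:1 pp4:1

Answer: 5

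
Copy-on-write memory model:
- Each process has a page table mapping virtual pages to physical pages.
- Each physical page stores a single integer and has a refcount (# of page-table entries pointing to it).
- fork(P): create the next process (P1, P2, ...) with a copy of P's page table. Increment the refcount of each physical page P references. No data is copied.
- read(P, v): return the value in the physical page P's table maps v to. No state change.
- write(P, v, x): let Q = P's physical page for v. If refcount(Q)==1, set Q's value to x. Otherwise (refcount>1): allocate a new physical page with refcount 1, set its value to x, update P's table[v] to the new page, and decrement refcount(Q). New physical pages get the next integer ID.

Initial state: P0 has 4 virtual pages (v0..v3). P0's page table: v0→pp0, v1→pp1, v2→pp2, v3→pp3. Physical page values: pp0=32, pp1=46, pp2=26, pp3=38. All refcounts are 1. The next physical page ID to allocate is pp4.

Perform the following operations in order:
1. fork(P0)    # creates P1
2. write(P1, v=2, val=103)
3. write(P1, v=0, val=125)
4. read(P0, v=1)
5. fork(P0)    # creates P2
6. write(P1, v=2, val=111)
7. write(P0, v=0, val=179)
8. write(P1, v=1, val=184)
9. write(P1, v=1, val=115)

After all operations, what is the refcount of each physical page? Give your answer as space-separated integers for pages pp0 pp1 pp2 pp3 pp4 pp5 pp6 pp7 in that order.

Op 1: fork(P0) -> P1. 4 ppages; refcounts: pp0:2 pp1:2 pp2:2 pp3:2
Op 2: write(P1, v2, 103). refcount(pp2)=2>1 -> COPY to pp4. 5 ppages; refcounts: pp0:2 pp1:2 pp2:1 pp3:2 pp4:1
Op 3: write(P1, v0, 125). refcount(pp0)=2>1 -> COPY to pp5. 6 ppages; refcounts: pp0:1 pp1:2 pp2:1 pp3:2 pp4:1 pp5:1
Op 4: read(P0, v1) -> 46. No state change.
Op 5: fork(P0) -> P2. 6 ppages; refcounts: pp0:2 pp1:3 pp2:2 pp3:3 pp4:1 pp5:1
Op 6: write(P1, v2, 111). refcount(pp4)=1 -> write in place. 6 ppages; refcounts: pp0:2 pp1:3 pp2:2 pp3:3 pp4:1 pp5:1
Op 7: write(P0, v0, 179). refcount(pp0)=2>1 -> COPY to pp6. 7 ppages; refcounts: pp0:1 pp1:3 pp2:2 pp3:3 pp4:1 pp5:1 pp6:1
Op 8: write(P1, v1, 184). refcount(pp1)=3>1 -> COPY to pp7. 8 ppages; refcounts: pp0:1 pp1:2 pp2:2 pp3:3 pp4:1 pp5:1 pp6:1 pp7:1
Op 9: write(P1, v1, 115). refcount(pp7)=1 -> write in place. 8 ppages; refcounts: pp0:1 pp1:2 pp2:2 pp3:3 pp4:1 pp5:1 pp6:1 pp7:1

Answer: 1 2 2 3 1 1 1 1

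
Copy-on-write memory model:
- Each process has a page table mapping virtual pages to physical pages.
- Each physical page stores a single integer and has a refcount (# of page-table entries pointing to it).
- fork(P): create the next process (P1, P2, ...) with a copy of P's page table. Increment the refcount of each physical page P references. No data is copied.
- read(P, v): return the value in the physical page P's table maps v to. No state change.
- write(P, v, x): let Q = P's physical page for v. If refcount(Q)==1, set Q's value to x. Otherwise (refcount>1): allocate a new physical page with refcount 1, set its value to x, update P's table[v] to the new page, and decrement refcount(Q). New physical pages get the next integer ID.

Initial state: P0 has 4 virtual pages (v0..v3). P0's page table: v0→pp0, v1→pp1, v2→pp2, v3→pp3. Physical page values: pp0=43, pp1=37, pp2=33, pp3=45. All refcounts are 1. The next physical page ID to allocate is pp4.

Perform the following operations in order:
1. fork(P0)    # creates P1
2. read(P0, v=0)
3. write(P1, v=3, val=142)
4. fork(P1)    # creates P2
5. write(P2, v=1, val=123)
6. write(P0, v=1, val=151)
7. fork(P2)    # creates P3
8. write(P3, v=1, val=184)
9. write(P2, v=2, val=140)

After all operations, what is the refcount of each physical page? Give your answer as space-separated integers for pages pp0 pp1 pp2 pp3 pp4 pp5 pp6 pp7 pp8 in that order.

Answer: 4 1 3 1 3 1 1 1 1

Derivation:
Op 1: fork(P0) -> P1. 4 ppages; refcounts: pp0:2 pp1:2 pp2:2 pp3:2
Op 2: read(P0, v0) -> 43. No state change.
Op 3: write(P1, v3, 142). refcount(pp3)=2>1 -> COPY to pp4. 5 ppages; refcounts: pp0:2 pp1:2 pp2:2 pp3:1 pp4:1
Op 4: fork(P1) -> P2. 5 ppages; refcounts: pp0:3 pp1:3 pp2:3 pp3:1 pp4:2
Op 5: write(P2, v1, 123). refcount(pp1)=3>1 -> COPY to pp5. 6 ppages; refcounts: pp0:3 pp1:2 pp2:3 pp3:1 pp4:2 pp5:1
Op 6: write(P0, v1, 151). refcount(pp1)=2>1 -> COPY to pp6. 7 ppages; refcounts: pp0:3 pp1:1 pp2:3 pp3:1 pp4:2 pp5:1 pp6:1
Op 7: fork(P2) -> P3. 7 ppages; refcounts: pp0:4 pp1:1 pp2:4 pp3:1 pp4:3 pp5:2 pp6:1
Op 8: write(P3, v1, 184). refcount(pp5)=2>1 -> COPY to pp7. 8 ppages; refcounts: pp0:4 pp1:1 pp2:4 pp3:1 pp4:3 pp5:1 pp6:1 pp7:1
Op 9: write(P2, v2, 140). refcount(pp2)=4>1 -> COPY to pp8. 9 ppages; refcounts: pp0:4 pp1:1 pp2:3 pp3:1 pp4:3 pp5:1 pp6:1 pp7:1 pp8:1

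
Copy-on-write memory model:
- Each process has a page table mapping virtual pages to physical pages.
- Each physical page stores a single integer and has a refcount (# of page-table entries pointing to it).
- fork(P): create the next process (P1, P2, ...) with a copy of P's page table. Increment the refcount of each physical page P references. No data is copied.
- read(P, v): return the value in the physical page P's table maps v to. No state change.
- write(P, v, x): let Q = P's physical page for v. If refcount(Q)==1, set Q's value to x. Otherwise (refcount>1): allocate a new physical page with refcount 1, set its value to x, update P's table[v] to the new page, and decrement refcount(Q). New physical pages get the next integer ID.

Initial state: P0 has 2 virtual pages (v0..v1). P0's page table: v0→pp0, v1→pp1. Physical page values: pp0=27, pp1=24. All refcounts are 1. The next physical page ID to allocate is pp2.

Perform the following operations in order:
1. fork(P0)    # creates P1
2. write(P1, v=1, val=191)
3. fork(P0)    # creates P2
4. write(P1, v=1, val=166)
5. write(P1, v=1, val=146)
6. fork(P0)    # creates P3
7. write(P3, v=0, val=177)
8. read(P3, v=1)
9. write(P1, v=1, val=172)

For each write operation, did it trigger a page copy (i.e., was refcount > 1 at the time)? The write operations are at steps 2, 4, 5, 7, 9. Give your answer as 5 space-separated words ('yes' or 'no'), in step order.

Op 1: fork(P0) -> P1. 2 ppages; refcounts: pp0:2 pp1:2
Op 2: write(P1, v1, 191). refcount(pp1)=2>1 -> COPY to pp2. 3 ppages; refcounts: pp0:2 pp1:1 pp2:1
Op 3: fork(P0) -> P2. 3 ppages; refcounts: pp0:3 pp1:2 pp2:1
Op 4: write(P1, v1, 166). refcount(pp2)=1 -> write in place. 3 ppages; refcounts: pp0:3 pp1:2 pp2:1
Op 5: write(P1, v1, 146). refcount(pp2)=1 -> write in place. 3 ppages; refcounts: pp0:3 pp1:2 pp2:1
Op 6: fork(P0) -> P3. 3 ppages; refcounts: pp0:4 pp1:3 pp2:1
Op 7: write(P3, v0, 177). refcount(pp0)=4>1 -> COPY to pp3. 4 ppages; refcounts: pp0:3 pp1:3 pp2:1 pp3:1
Op 8: read(P3, v1) -> 24. No state change.
Op 9: write(P1, v1, 172). refcount(pp2)=1 -> write in place. 4 ppages; refcounts: pp0:3 pp1:3 pp2:1 pp3:1

yes no no yes no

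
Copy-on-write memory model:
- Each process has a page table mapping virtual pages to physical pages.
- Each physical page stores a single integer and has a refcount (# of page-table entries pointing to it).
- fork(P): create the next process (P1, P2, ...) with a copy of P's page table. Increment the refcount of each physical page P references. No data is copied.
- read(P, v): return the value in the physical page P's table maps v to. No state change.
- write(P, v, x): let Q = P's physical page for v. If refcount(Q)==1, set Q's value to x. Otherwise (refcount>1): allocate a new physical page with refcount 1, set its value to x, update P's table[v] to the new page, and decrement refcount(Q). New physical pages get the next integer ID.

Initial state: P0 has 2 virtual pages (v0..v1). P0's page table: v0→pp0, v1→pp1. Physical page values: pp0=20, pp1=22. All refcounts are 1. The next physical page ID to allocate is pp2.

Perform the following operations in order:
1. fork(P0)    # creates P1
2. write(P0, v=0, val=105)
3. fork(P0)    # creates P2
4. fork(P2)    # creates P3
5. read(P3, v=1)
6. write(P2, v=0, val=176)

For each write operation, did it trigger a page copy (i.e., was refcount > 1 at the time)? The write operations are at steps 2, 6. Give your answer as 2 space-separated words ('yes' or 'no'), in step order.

Op 1: fork(P0) -> P1. 2 ppages; refcounts: pp0:2 pp1:2
Op 2: write(P0, v0, 105). refcount(pp0)=2>1 -> COPY to pp2. 3 ppages; refcounts: pp0:1 pp1:2 pp2:1
Op 3: fork(P0) -> P2. 3 ppages; refcounts: pp0:1 pp1:3 pp2:2
Op 4: fork(P2) -> P3. 3 ppages; refcounts: pp0:1 pp1:4 pp2:3
Op 5: read(P3, v1) -> 22. No state change.
Op 6: write(P2, v0, 176). refcount(pp2)=3>1 -> COPY to pp3. 4 ppages; refcounts: pp0:1 pp1:4 pp2:2 pp3:1

yes yes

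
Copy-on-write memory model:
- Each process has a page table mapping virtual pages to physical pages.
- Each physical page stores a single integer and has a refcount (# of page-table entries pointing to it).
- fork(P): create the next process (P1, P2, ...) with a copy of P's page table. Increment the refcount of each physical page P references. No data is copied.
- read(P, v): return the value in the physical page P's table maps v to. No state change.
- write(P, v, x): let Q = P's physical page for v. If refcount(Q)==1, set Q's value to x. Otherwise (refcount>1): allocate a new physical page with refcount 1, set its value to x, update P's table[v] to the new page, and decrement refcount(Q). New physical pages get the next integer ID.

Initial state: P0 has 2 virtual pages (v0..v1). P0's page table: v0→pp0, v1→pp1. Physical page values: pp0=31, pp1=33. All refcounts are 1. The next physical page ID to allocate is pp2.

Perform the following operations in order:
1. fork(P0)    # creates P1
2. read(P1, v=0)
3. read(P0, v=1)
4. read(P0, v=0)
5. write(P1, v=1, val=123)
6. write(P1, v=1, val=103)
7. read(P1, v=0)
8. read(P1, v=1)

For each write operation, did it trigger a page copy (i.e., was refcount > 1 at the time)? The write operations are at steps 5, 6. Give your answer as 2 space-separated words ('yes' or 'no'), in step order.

Op 1: fork(P0) -> P1. 2 ppages; refcounts: pp0:2 pp1:2
Op 2: read(P1, v0) -> 31. No state change.
Op 3: read(P0, v1) -> 33. No state change.
Op 4: read(P0, v0) -> 31. No state change.
Op 5: write(P1, v1, 123). refcount(pp1)=2>1 -> COPY to pp2. 3 ppages; refcounts: pp0:2 pp1:1 pp2:1
Op 6: write(P1, v1, 103). refcount(pp2)=1 -> write in place. 3 ppages; refcounts: pp0:2 pp1:1 pp2:1
Op 7: read(P1, v0) -> 31. No state change.
Op 8: read(P1, v1) -> 103. No state change.

yes no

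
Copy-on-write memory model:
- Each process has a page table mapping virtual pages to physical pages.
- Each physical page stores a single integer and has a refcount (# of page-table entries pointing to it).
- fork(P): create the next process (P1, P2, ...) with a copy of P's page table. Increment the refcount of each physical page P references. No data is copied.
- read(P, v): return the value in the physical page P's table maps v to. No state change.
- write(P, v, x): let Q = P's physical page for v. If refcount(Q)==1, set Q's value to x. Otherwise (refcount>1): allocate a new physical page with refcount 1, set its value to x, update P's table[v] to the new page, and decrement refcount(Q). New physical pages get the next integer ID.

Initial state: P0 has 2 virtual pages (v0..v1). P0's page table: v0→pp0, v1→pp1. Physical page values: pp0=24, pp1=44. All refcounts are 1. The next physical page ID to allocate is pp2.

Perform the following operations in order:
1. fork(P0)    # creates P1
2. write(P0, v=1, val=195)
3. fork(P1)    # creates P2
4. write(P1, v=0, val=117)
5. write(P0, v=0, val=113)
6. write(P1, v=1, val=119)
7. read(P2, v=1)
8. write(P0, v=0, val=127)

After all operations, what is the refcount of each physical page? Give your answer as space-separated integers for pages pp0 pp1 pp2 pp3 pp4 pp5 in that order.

Answer: 1 1 1 1 1 1

Derivation:
Op 1: fork(P0) -> P1. 2 ppages; refcounts: pp0:2 pp1:2
Op 2: write(P0, v1, 195). refcount(pp1)=2>1 -> COPY to pp2. 3 ppages; refcounts: pp0:2 pp1:1 pp2:1
Op 3: fork(P1) -> P2. 3 ppages; refcounts: pp0:3 pp1:2 pp2:1
Op 4: write(P1, v0, 117). refcount(pp0)=3>1 -> COPY to pp3. 4 ppages; refcounts: pp0:2 pp1:2 pp2:1 pp3:1
Op 5: write(P0, v0, 113). refcount(pp0)=2>1 -> COPY to pp4. 5 ppages; refcounts: pp0:1 pp1:2 pp2:1 pp3:1 pp4:1
Op 6: write(P1, v1, 119). refcount(pp1)=2>1 -> COPY to pp5. 6 ppages; refcounts: pp0:1 pp1:1 pp2:1 pp3:1 pp4:1 pp5:1
Op 7: read(P2, v1) -> 44. No state change.
Op 8: write(P0, v0, 127). refcount(pp4)=1 -> write in place. 6 ppages; refcounts: pp0:1 pp1:1 pp2:1 pp3:1 pp4:1 pp5:1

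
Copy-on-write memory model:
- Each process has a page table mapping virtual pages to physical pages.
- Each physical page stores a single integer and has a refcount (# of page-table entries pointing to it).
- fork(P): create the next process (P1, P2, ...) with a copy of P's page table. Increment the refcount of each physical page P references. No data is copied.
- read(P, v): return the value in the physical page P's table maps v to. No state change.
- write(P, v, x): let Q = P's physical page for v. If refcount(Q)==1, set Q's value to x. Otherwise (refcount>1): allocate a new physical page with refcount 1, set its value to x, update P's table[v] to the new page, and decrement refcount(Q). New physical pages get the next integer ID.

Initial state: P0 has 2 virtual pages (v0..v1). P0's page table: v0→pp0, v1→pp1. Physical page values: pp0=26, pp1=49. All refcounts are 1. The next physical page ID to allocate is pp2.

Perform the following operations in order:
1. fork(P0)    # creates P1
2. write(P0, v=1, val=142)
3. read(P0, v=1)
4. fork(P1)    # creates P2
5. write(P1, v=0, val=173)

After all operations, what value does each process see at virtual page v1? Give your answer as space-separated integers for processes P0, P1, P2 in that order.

Op 1: fork(P0) -> P1. 2 ppages; refcounts: pp0:2 pp1:2
Op 2: write(P0, v1, 142). refcount(pp1)=2>1 -> COPY to pp2. 3 ppages; refcounts: pp0:2 pp1:1 pp2:1
Op 3: read(P0, v1) -> 142. No state change.
Op 4: fork(P1) -> P2. 3 ppages; refcounts: pp0:3 pp1:2 pp2:1
Op 5: write(P1, v0, 173). refcount(pp0)=3>1 -> COPY to pp3. 4 ppages; refcounts: pp0:2 pp1:2 pp2:1 pp3:1
P0: v1 -> pp2 = 142
P1: v1 -> pp1 = 49
P2: v1 -> pp1 = 49

Answer: 142 49 49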